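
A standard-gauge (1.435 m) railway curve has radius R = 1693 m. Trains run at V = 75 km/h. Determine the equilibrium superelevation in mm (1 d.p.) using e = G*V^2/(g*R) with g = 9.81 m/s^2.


Convert speed: V = 75 / 3.6 = 20.8333 m/s
Apply formula: e = 1.435 * 20.8333^2 / (9.81 * 1693)
e = 1.435 * 434.0278 / 16608.33
e = 0.037501 m = 37.5 mm

37.5


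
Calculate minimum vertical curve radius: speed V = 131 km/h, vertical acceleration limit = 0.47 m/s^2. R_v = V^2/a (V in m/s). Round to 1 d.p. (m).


Convert speed: V = 131 / 3.6 = 36.3889 m/s
V^2 = 1324.1512 m^2/s^2
R_v = 1324.1512 / 0.47
R_v = 2817.3 m

2817.3


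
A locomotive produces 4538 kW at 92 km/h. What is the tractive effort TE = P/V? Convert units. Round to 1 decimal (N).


Convert: P = 4538 kW = 4538000 W
V = 92 / 3.6 = 25.5556 m/s
TE = 4538000 / 25.5556
TE = 177573.9 N

177573.9


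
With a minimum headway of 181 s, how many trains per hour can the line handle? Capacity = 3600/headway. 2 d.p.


Capacity = 3600 / headway
Capacity = 3600 / 181
Capacity = 19.89 trains/hour

19.89


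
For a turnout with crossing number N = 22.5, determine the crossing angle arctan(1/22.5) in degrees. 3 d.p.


1/N = 1/22.5 = 0.044444
angle = arctan(0.044444) = 0.044415 rad
angle = 0.044415 * 180/pi = 2.545 degrees

2.545


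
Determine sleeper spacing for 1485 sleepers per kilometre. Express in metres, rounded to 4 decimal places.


Spacing = 1000 m / number of sleepers
Spacing = 1000 / 1485
Spacing = 0.6734 m

0.6734


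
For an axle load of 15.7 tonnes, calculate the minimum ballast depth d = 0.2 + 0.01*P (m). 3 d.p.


d = 0.2 + 0.01 * 15.7
d = 0.2 + 0.157
d = 0.357 m

0.357


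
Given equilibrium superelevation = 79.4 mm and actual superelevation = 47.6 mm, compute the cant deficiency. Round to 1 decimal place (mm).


Cant deficiency = equilibrium cant - actual cant
CD = 79.4 - 47.6
CD = 31.8 mm

31.8


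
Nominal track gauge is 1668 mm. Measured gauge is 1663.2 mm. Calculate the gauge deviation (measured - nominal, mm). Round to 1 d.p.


Deviation = measured - nominal
Deviation = 1663.2 - 1668
Deviation = -4.8 mm

-4.8


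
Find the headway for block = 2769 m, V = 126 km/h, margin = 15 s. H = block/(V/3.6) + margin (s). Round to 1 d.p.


V = 126 / 3.6 = 35.0 m/s
Block traversal time = 2769 / 35.0 = 79.1143 s
Headway = 79.1143 + 15
Headway = 94.1 s

94.1


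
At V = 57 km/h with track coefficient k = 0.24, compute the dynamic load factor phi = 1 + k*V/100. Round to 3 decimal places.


phi = 1 + k * V / 100
phi = 1 + 0.24 * 57 / 100
phi = 1 + 0.1368
phi = 1.137

1.137


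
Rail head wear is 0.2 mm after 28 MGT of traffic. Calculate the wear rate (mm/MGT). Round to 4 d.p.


Wear rate = total wear / cumulative tonnage
Rate = 0.2 / 28
Rate = 0.0071 mm/MGT

0.0071


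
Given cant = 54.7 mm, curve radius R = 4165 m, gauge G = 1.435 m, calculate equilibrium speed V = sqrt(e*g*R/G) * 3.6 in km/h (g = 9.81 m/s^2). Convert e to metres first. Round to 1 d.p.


Convert cant: e = 54.7 mm = 0.0547 m
V_ms = sqrt(0.0547 * 9.81 * 4165 / 1.435)
V_ms = sqrt(1557.469098) = 39.4648 m/s
V = 39.4648 * 3.6 = 142.1 km/h

142.1


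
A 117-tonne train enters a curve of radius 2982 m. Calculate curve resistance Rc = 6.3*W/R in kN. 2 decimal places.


Rc = 6.3 * W / R
Rc = 6.3 * 117 / 2982
Rc = 737.1 / 2982
Rc = 0.25 kN

0.25


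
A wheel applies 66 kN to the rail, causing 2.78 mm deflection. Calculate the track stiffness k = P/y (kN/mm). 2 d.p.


Track stiffness k = P / y
k = 66 / 2.78
k = 23.74 kN/mm

23.74


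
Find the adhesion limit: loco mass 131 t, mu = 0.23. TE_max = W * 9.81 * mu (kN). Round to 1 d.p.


TE_max = W * g * mu
TE_max = 131 * 9.81 * 0.23
TE_max = 1285.11 * 0.23
TE_max = 295.6 kN

295.6


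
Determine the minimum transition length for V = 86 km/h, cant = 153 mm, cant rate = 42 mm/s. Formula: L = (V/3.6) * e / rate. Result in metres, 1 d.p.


Convert speed: V = 86 / 3.6 = 23.8889 m/s
L = 23.8889 * 153 / 42
L = 3655.0 / 42
L = 87.0 m

87.0


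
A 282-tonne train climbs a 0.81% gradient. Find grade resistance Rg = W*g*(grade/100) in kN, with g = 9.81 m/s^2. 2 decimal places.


Rg = W * 9.81 * grade / 100
Rg = 282 * 9.81 * 0.81 / 100
Rg = 2766.42 * 0.0081
Rg = 22.41 kN

22.41


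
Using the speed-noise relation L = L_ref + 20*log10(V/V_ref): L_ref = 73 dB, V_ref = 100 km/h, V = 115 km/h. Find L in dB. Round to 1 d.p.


V/V_ref = 115 / 100 = 1.15
log10(1.15) = 0.060698
20 * 0.060698 = 1.214
L = 73 + 1.214 = 74.2 dB

74.2


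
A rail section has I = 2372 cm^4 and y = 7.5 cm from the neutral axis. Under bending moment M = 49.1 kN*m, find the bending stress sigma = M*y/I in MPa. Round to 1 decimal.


Convert units:
M = 49.1 kN*m = 49100000 N*mm
y = 7.5 cm = 75 mm
I = 2372 cm^4 = 23720000 mm^4
sigma = 49100000 * 75 / 23720000
sigma = 155.2 MPa

155.2


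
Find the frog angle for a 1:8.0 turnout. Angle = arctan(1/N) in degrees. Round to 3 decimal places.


1/N = 1/8.0 = 0.125
angle = arctan(0.125) = 0.124355 rad
angle = 0.124355 * 180/pi = 7.125 degrees

7.125


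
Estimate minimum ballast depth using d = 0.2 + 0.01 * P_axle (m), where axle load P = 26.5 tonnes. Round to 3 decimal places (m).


d = 0.2 + 0.01 * 26.5
d = 0.2 + 0.265
d = 0.465 m

0.465


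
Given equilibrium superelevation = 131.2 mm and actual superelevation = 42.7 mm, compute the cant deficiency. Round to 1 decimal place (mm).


Cant deficiency = equilibrium cant - actual cant
CD = 131.2 - 42.7
CD = 88.5 mm

88.5


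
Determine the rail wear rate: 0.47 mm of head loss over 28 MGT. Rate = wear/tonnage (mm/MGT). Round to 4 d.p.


Wear rate = total wear / cumulative tonnage
Rate = 0.47 / 28
Rate = 0.0168 mm/MGT

0.0168


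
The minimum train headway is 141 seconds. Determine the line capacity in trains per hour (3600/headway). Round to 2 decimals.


Capacity = 3600 / headway
Capacity = 3600 / 141
Capacity = 25.53 trains/hour

25.53


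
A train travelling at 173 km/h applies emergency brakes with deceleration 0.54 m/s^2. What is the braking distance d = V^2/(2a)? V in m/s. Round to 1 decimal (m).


Convert speed: V = 173 / 3.6 = 48.0556 m/s
V^2 = 2309.3364
d = 2309.3364 / (2 * 0.54)
d = 2309.3364 / 1.08
d = 2138.3 m

2138.3


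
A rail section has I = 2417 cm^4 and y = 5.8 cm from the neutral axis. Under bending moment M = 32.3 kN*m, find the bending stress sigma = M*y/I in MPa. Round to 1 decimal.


Convert units:
M = 32.3 kN*m = 32300000 N*mm
y = 5.8 cm = 58 mm
I = 2417 cm^4 = 24170000 mm^4
sigma = 32300000 * 58 / 24170000
sigma = 77.5 MPa

77.5


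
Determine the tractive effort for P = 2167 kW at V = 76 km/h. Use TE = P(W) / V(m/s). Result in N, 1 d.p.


Convert: P = 2167 kW = 2167000 W
V = 76 / 3.6 = 21.1111 m/s
TE = 2167000 / 21.1111
TE = 102647.4 N

102647.4


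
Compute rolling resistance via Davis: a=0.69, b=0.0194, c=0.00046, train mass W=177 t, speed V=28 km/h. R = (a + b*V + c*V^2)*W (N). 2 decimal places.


b*V = 0.0194 * 28 = 0.5432
c*V^2 = 0.00046 * 784 = 0.36064
R_per_t = 0.69 + 0.5432 + 0.36064 = 1.59384 N/t
R_total = 1.59384 * 177 = 282.11 N

282.11


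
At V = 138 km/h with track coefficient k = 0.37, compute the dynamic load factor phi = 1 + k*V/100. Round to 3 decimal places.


phi = 1 + k * V / 100
phi = 1 + 0.37 * 138 / 100
phi = 1 + 0.5106
phi = 1.511

1.511


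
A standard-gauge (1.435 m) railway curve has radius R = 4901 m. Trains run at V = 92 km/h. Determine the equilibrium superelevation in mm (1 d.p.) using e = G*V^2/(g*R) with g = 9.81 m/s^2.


Convert speed: V = 92 / 3.6 = 25.5556 m/s
Apply formula: e = 1.435 * 25.5556^2 / (9.81 * 4901)
e = 1.435 * 653.0864 / 48078.81
e = 0.019493 m = 19.5 mm

19.5


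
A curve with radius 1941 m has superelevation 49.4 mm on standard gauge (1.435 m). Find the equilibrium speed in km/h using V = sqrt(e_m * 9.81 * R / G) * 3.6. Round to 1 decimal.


Convert cant: e = 49.4 mm = 0.0494 m
V_ms = sqrt(0.0494 * 9.81 * 1941 / 1.435)
V_ms = sqrt(655.495313) = 25.6026 m/s
V = 25.6026 * 3.6 = 92.2 km/h

92.2


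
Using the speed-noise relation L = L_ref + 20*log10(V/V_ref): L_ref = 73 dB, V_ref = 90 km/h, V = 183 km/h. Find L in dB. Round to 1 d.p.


V/V_ref = 183 / 90 = 2.033333
log10(2.033333) = 0.308209
20 * 0.308209 = 6.1642
L = 73 + 6.1642 = 79.2 dB

79.2


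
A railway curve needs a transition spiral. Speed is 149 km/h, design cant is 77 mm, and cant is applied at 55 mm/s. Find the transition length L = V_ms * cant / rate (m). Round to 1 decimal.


Convert speed: V = 149 / 3.6 = 41.3889 m/s
L = 41.3889 * 77 / 55
L = 3186.9444 / 55
L = 57.9 m

57.9


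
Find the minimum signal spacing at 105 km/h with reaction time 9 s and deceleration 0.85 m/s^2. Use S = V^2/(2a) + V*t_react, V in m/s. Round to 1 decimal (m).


V = 105 / 3.6 = 29.1667 m/s
Braking distance = 29.1667^2 / (2*0.85) = 500.4085 m
Sighting distance = 29.1667 * 9 = 262.5 m
S = 500.4085 + 262.5 = 762.9 m

762.9


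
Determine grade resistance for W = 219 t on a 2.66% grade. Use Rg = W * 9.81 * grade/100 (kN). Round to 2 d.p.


Rg = W * 9.81 * grade / 100
Rg = 219 * 9.81 * 2.66 / 100
Rg = 2148.39 * 0.0266
Rg = 57.15 kN

57.15


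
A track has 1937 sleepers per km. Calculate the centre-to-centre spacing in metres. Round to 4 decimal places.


Spacing = 1000 m / number of sleepers
Spacing = 1000 / 1937
Spacing = 0.5163 m

0.5163


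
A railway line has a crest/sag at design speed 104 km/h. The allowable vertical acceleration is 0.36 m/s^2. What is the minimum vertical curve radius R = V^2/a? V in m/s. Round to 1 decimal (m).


Convert speed: V = 104 / 3.6 = 28.8889 m/s
V^2 = 834.5679 m^2/s^2
R_v = 834.5679 / 0.36
R_v = 2318.2 m

2318.2


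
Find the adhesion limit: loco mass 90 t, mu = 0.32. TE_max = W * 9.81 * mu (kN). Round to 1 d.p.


TE_max = W * g * mu
TE_max = 90 * 9.81 * 0.32
TE_max = 882.9 * 0.32
TE_max = 282.5 kN

282.5


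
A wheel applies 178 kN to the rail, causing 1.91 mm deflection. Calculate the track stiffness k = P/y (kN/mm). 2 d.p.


Track stiffness k = P / y
k = 178 / 1.91
k = 93.19 kN/mm

93.19


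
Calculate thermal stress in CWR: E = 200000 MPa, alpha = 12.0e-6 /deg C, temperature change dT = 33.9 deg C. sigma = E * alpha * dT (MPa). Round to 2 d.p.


sigma = E * alpha * dT
sigma = 200000 * 12.0e-6 * 33.9
sigma = 2.4 * 33.9
sigma = 81.36 MPa

81.36


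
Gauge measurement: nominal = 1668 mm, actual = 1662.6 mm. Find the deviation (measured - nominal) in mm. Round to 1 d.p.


Deviation = measured - nominal
Deviation = 1662.6 - 1668
Deviation = -5.4 mm

-5.4


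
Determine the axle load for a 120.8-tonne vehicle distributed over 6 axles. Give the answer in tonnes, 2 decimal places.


Load per axle = total weight / number of axles
Load = 120.8 / 6
Load = 20.13 tonnes

20.13


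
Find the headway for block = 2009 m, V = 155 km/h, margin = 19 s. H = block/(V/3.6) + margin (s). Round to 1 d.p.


V = 155 / 3.6 = 43.0556 m/s
Block traversal time = 2009 / 43.0556 = 46.6606 s
Headway = 46.6606 + 19
Headway = 65.7 s

65.7


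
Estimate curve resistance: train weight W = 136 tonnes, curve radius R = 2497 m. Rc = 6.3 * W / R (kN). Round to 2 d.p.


Rc = 6.3 * W / R
Rc = 6.3 * 136 / 2497
Rc = 856.8 / 2497
Rc = 0.34 kN

0.34


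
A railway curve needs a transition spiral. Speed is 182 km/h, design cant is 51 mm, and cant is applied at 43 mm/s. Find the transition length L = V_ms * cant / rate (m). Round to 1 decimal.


Convert speed: V = 182 / 3.6 = 50.5556 m/s
L = 50.5556 * 51 / 43
L = 2578.3333 / 43
L = 60.0 m

60.0


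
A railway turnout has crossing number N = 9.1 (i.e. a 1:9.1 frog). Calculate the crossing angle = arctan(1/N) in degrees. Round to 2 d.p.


1/N = 1/9.1 = 0.10989
angle = arctan(0.10989) = 0.109451 rad
angle = 0.109451 * 180/pi = 6.27 degrees

6.27


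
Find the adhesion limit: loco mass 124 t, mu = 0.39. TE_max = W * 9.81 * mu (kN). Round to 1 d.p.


TE_max = W * g * mu
TE_max = 124 * 9.81 * 0.39
TE_max = 1216.44 * 0.39
TE_max = 474.4 kN

474.4


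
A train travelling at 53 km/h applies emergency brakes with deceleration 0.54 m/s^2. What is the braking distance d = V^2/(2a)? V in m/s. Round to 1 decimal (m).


Convert speed: V = 53 / 3.6 = 14.7222 m/s
V^2 = 216.7438
d = 216.7438 / (2 * 0.54)
d = 216.7438 / 1.08
d = 200.7 m

200.7


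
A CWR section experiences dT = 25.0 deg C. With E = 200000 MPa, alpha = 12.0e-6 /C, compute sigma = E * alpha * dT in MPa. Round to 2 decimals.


sigma = E * alpha * dT
sigma = 200000 * 12.0e-6 * 25.0
sigma = 2.4 * 25.0
sigma = 60.00 MPa

60.00


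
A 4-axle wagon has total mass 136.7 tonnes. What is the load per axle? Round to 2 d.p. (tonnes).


Load per axle = total weight / number of axles
Load = 136.7 / 4
Load = 34.18 tonnes

34.18


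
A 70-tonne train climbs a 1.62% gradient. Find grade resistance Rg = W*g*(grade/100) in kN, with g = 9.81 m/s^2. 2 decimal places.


Rg = W * 9.81 * grade / 100
Rg = 70 * 9.81 * 1.62 / 100
Rg = 686.7 * 0.0162
Rg = 11.12 kN

11.12


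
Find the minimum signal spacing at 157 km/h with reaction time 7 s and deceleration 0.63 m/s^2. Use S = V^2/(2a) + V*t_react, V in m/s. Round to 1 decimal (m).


V = 157 / 3.6 = 43.6111 m/s
Braking distance = 43.6111^2 / (2*0.63) = 1509.4675 m
Sighting distance = 43.6111 * 7 = 305.2778 m
S = 1509.4675 + 305.2778 = 1814.7 m

1814.7


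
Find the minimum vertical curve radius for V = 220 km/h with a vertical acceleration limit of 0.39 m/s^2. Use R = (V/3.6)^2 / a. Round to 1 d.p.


Convert speed: V = 220 / 3.6 = 61.1111 m/s
V^2 = 3734.5679 m^2/s^2
R_v = 3734.5679 / 0.39
R_v = 9575.8 m

9575.8


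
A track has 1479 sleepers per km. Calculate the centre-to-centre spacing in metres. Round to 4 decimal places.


Spacing = 1000 m / number of sleepers
Spacing = 1000 / 1479
Spacing = 0.6761 m

0.6761


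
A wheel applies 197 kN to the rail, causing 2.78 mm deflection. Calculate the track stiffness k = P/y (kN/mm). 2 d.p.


Track stiffness k = P / y
k = 197 / 2.78
k = 70.86 kN/mm

70.86


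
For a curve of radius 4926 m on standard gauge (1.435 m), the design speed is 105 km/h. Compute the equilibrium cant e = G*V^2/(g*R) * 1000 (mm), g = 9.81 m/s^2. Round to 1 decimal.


Convert speed: V = 105 / 3.6 = 29.1667 m/s
Apply formula: e = 1.435 * 29.1667^2 / (9.81 * 4926)
e = 1.435 * 850.6944 / 48324.06
e = 0.025262 m = 25.3 mm

25.3


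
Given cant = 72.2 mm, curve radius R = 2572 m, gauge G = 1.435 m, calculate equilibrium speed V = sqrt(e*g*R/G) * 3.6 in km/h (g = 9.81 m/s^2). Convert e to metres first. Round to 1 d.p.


Convert cant: e = 72.2 mm = 0.0722 m
V_ms = sqrt(0.0722 * 9.81 * 2572 / 1.435)
V_ms = sqrt(1269.478261) = 35.6297 m/s
V = 35.6297 * 3.6 = 128.3 km/h

128.3


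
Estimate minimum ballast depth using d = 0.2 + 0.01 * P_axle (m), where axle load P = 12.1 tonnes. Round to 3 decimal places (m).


d = 0.2 + 0.01 * 12.1
d = 0.2 + 0.121
d = 0.321 m

0.321


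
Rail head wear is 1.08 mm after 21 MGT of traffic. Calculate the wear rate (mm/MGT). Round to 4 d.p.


Wear rate = total wear / cumulative tonnage
Rate = 1.08 / 21
Rate = 0.0514 mm/MGT

0.0514


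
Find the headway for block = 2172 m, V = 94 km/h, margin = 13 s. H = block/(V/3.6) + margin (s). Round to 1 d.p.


V = 94 / 3.6 = 26.1111 m/s
Block traversal time = 2172 / 26.1111 = 83.183 s
Headway = 83.183 + 13
Headway = 96.2 s

96.2


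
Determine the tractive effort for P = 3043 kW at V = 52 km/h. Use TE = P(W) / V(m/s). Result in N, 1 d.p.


Convert: P = 3043 kW = 3043000 W
V = 52 / 3.6 = 14.4444 m/s
TE = 3043000 / 14.4444
TE = 210669.2 N

210669.2


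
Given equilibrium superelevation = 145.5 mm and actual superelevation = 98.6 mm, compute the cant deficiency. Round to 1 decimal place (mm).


Cant deficiency = equilibrium cant - actual cant
CD = 145.5 - 98.6
CD = 46.9 mm

46.9


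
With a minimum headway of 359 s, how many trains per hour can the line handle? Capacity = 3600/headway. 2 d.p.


Capacity = 3600 / headway
Capacity = 3600 / 359
Capacity = 10.03 trains/hour

10.03


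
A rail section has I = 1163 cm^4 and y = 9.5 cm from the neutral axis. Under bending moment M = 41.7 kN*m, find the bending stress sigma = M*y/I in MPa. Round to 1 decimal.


Convert units:
M = 41.7 kN*m = 41700000 N*mm
y = 9.5 cm = 95 mm
I = 1163 cm^4 = 11630000 mm^4
sigma = 41700000 * 95 / 11630000
sigma = 340.6 MPa

340.6


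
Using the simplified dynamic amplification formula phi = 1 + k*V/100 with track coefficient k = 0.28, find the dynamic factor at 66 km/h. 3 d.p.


phi = 1 + k * V / 100
phi = 1 + 0.28 * 66 / 100
phi = 1 + 0.1848
phi = 1.185

1.185


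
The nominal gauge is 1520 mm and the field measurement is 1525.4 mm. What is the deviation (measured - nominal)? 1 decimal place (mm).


Deviation = measured - nominal
Deviation = 1525.4 - 1520
Deviation = 5.4 mm

5.4


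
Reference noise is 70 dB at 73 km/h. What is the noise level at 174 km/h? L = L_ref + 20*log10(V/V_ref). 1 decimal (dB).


V/V_ref = 174 / 73 = 2.383562
log10(2.383562) = 0.377226
20 * 0.377226 = 7.5445
L = 70 + 7.5445 = 77.5 dB

77.5


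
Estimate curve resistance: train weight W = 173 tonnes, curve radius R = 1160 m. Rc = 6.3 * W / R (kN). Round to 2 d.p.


Rc = 6.3 * W / R
Rc = 6.3 * 173 / 1160
Rc = 1089.9 / 1160
Rc = 0.94 kN

0.94


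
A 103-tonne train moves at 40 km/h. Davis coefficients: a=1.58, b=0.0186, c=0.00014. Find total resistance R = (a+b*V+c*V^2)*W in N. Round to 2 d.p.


b*V = 0.0186 * 40 = 0.744
c*V^2 = 0.00014 * 1600 = 0.224
R_per_t = 1.58 + 0.744 + 0.224 = 2.548 N/t
R_total = 2.548 * 103 = 262.44 N

262.44


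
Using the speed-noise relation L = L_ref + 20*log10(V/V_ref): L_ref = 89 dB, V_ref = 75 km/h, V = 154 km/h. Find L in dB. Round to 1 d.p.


V/V_ref = 154 / 75 = 2.053333
log10(2.053333) = 0.312459
20 * 0.312459 = 6.2492
L = 89 + 6.2492 = 95.2 dB

95.2


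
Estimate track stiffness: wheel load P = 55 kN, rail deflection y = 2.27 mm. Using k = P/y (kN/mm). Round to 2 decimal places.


Track stiffness k = P / y
k = 55 / 2.27
k = 24.23 kN/mm

24.23


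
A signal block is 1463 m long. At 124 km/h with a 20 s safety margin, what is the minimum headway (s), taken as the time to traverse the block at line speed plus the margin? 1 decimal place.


V = 124 / 3.6 = 34.4444 m/s
Block traversal time = 1463 / 34.4444 = 42.4742 s
Headway = 42.4742 + 20
Headway = 62.5 s

62.5


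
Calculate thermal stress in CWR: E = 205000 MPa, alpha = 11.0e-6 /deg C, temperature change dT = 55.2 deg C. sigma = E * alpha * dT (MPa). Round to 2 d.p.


sigma = E * alpha * dT
sigma = 205000 * 11.0e-6 * 55.2
sigma = 2.255 * 55.2
sigma = 124.48 MPa

124.48


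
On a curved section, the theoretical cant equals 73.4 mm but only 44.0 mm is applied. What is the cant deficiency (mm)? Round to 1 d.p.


Cant deficiency = equilibrium cant - actual cant
CD = 73.4 - 44.0
CD = 29.4 mm

29.4


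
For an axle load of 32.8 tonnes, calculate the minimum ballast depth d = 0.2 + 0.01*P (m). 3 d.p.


d = 0.2 + 0.01 * 32.8
d = 0.2 + 0.328
d = 0.528 m

0.528


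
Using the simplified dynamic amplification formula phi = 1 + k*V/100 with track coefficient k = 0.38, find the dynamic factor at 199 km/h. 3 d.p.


phi = 1 + k * V / 100
phi = 1 + 0.38 * 199 / 100
phi = 1 + 0.7562
phi = 1.756

1.756


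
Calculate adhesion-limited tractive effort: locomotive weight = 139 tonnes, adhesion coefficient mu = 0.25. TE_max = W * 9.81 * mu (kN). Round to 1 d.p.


TE_max = W * g * mu
TE_max = 139 * 9.81 * 0.25
TE_max = 1363.59 * 0.25
TE_max = 340.9 kN

340.9


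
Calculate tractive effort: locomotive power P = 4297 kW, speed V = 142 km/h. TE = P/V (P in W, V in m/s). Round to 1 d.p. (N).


Convert: P = 4297 kW = 4297000 W
V = 142 / 3.6 = 39.4444 m/s
TE = 4297000 / 39.4444
TE = 108938.0 N

108938.0


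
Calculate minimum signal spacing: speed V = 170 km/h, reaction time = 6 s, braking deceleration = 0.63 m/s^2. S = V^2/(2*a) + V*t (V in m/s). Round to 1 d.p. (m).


V = 170 / 3.6 = 47.2222 m/s
Braking distance = 47.2222^2 / (2*0.63) = 1769.7923 m
Sighting distance = 47.2222 * 6 = 283.3333 m
S = 1769.7923 + 283.3333 = 2053.1 m

2053.1


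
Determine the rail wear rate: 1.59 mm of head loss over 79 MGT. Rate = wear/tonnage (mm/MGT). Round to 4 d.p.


Wear rate = total wear / cumulative tonnage
Rate = 1.59 / 79
Rate = 0.0201 mm/MGT

0.0201


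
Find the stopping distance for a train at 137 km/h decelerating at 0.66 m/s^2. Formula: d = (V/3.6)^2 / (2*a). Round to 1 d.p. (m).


Convert speed: V = 137 / 3.6 = 38.0556 m/s
V^2 = 1448.2253
d = 1448.2253 / (2 * 0.66)
d = 1448.2253 / 1.32
d = 1097.1 m

1097.1


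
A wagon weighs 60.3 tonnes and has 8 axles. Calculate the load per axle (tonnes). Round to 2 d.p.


Load per axle = total weight / number of axles
Load = 60.3 / 8
Load = 7.54 tonnes

7.54


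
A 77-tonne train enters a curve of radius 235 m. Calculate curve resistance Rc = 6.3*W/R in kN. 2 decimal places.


Rc = 6.3 * W / R
Rc = 6.3 * 77 / 235
Rc = 485.1 / 235
Rc = 2.06 kN

2.06


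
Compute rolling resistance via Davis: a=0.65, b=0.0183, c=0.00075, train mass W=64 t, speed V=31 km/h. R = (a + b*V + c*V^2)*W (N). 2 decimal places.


b*V = 0.0183 * 31 = 0.5673
c*V^2 = 0.00075 * 961 = 0.72075
R_per_t = 0.65 + 0.5673 + 0.72075 = 1.93805 N/t
R_total = 1.93805 * 64 = 124.04 N

124.04


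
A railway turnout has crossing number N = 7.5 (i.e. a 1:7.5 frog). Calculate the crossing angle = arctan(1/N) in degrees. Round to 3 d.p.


1/N = 1/7.5 = 0.133333
angle = arctan(0.133333) = 0.132552 rad
angle = 0.132552 * 180/pi = 7.595 degrees

7.595


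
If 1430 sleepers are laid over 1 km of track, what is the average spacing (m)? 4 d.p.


Spacing = 1000 m / number of sleepers
Spacing = 1000 / 1430
Spacing = 0.6993 m

0.6993


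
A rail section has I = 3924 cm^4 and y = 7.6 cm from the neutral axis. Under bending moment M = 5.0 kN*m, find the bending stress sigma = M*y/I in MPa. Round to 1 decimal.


Convert units:
M = 5.0 kN*m = 5000000 N*mm
y = 7.6 cm = 76 mm
I = 3924 cm^4 = 39240000 mm^4
sigma = 5000000 * 76 / 39240000
sigma = 9.7 MPa

9.7


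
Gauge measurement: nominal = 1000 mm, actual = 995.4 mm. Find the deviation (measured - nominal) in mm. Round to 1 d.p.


Deviation = measured - nominal
Deviation = 995.4 - 1000
Deviation = -4.6 mm

-4.6


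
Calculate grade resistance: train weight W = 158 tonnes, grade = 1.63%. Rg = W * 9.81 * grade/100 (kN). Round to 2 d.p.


Rg = W * 9.81 * grade / 100
Rg = 158 * 9.81 * 1.63 / 100
Rg = 1549.98 * 0.0163
Rg = 25.26 kN

25.26


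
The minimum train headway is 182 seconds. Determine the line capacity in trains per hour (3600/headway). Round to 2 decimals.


Capacity = 3600 / headway
Capacity = 3600 / 182
Capacity = 19.78 trains/hour

19.78


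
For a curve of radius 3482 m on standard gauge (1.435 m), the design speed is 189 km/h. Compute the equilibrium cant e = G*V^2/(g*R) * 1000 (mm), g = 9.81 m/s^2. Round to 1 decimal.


Convert speed: V = 189 / 3.6 = 52.5 m/s
Apply formula: e = 1.435 * 52.5^2 / (9.81 * 3482)
e = 1.435 * 2756.25 / 34158.42
e = 0.11579 m = 115.8 mm

115.8


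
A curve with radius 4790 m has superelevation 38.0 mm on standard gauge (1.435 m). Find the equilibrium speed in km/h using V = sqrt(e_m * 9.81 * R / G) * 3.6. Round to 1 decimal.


Convert cant: e = 38.0 mm = 0.0380 m
V_ms = sqrt(0.0380 * 9.81 * 4790 / 1.435)
V_ms = sqrt(1244.331847) = 35.2751 m/s
V = 35.2751 * 3.6 = 127.0 km/h

127.0


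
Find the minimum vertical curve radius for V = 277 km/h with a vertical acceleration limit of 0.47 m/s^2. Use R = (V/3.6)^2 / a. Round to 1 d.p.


Convert speed: V = 277 / 3.6 = 76.9444 m/s
V^2 = 5920.4475 m^2/s^2
R_v = 5920.4475 / 0.47
R_v = 12596.7 m

12596.7


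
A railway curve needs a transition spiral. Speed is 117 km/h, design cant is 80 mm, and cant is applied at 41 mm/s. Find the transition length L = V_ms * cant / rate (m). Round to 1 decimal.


Convert speed: V = 117 / 3.6 = 32.5 m/s
L = 32.5 * 80 / 41
L = 2600.0 / 41
L = 63.4 m

63.4


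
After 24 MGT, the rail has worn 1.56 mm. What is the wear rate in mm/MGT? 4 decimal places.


Wear rate = total wear / cumulative tonnage
Rate = 1.56 / 24
Rate = 0.0650 mm/MGT

0.0650


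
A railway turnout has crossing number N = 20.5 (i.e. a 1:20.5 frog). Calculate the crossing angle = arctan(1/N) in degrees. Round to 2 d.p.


1/N = 1/20.5 = 0.04878
angle = arctan(0.04878) = 0.048742 rad
angle = 0.048742 * 180/pi = 2.79 degrees

2.79


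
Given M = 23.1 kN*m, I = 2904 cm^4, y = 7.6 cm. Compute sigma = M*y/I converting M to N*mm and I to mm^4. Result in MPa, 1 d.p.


Convert units:
M = 23.1 kN*m = 23100000 N*mm
y = 7.6 cm = 76 mm
I = 2904 cm^4 = 29040000 mm^4
sigma = 23100000 * 76 / 29040000
sigma = 60.5 MPa

60.5


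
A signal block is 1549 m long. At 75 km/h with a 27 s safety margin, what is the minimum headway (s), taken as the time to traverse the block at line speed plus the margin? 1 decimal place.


V = 75 / 3.6 = 20.8333 m/s
Block traversal time = 1549 / 20.8333 = 74.352 s
Headway = 74.352 + 27
Headway = 101.4 s

101.4


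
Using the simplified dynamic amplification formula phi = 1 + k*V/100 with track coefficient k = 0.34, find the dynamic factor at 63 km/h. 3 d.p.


phi = 1 + k * V / 100
phi = 1 + 0.34 * 63 / 100
phi = 1 + 0.2142
phi = 1.214

1.214


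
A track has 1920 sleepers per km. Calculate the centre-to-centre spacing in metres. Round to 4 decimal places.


Spacing = 1000 m / number of sleepers
Spacing = 1000 / 1920
Spacing = 0.5208 m

0.5208


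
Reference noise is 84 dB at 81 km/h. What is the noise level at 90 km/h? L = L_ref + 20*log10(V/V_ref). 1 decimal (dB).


V/V_ref = 90 / 81 = 1.111111
log10(1.111111) = 0.045757
20 * 0.045757 = 0.9151
L = 84 + 0.9151 = 84.9 dB

84.9


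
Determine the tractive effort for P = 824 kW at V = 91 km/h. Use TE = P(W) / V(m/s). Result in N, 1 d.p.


Convert: P = 824 kW = 824000 W
V = 91 / 3.6 = 25.2778 m/s
TE = 824000 / 25.2778
TE = 32597.8 N

32597.8


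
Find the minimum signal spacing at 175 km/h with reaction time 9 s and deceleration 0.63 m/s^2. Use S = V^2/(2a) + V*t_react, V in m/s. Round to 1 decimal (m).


V = 175 / 3.6 = 48.6111 m/s
Braking distance = 48.6111^2 / (2*0.63) = 1875.4287 m
Sighting distance = 48.6111 * 9 = 437.5 m
S = 1875.4287 + 437.5 = 2312.9 m

2312.9


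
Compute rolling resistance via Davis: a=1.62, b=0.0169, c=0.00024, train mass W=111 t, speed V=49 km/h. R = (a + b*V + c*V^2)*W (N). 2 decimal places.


b*V = 0.0169 * 49 = 0.8281
c*V^2 = 0.00024 * 2401 = 0.57624
R_per_t = 1.62 + 0.8281 + 0.57624 = 3.02434 N/t
R_total = 3.02434 * 111 = 335.70 N

335.70


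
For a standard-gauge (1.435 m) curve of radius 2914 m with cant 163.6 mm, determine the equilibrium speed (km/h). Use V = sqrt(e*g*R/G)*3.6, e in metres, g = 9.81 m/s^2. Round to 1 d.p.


Convert cant: e = 163.6 mm = 0.1636 m
V_ms = sqrt(0.1636 * 9.81 * 2914 / 1.435)
V_ms = sqrt(3259.041968) = 57.088 m/s
V = 57.088 * 3.6 = 205.5 km/h

205.5


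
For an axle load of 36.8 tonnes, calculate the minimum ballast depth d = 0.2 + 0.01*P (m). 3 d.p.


d = 0.2 + 0.01 * 36.8
d = 0.2 + 0.368
d = 0.568 m

0.568


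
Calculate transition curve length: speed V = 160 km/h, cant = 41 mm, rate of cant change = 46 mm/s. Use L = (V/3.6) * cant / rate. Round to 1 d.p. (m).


Convert speed: V = 160 / 3.6 = 44.4444 m/s
L = 44.4444 * 41 / 46
L = 1822.2222 / 46
L = 39.6 m

39.6


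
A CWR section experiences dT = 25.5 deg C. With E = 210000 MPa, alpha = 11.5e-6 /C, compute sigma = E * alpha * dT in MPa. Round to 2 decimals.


sigma = E * alpha * dT
sigma = 210000 * 11.5e-6 * 25.5
sigma = 2.415 * 25.5
sigma = 61.58 MPa

61.58


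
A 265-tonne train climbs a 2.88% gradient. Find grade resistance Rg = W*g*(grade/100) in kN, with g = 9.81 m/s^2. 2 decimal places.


Rg = W * 9.81 * grade / 100
Rg = 265 * 9.81 * 2.88 / 100
Rg = 2599.65 * 0.0288
Rg = 74.87 kN

74.87


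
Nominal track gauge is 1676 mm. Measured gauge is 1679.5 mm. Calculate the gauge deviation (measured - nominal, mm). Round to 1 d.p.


Deviation = measured - nominal
Deviation = 1679.5 - 1676
Deviation = 3.5 mm

3.5


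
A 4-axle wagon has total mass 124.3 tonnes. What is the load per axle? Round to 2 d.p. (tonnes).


Load per axle = total weight / number of axles
Load = 124.3 / 4
Load = 31.08 tonnes

31.08


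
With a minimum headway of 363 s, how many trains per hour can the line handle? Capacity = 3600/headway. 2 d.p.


Capacity = 3600 / headway
Capacity = 3600 / 363
Capacity = 9.92 trains/hour

9.92


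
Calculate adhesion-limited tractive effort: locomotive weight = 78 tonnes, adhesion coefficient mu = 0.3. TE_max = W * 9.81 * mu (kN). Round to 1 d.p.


TE_max = W * g * mu
TE_max = 78 * 9.81 * 0.3
TE_max = 765.18 * 0.3
TE_max = 229.6 kN

229.6


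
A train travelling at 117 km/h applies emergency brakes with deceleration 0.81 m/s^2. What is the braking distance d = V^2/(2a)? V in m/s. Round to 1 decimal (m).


Convert speed: V = 117 / 3.6 = 32.5 m/s
V^2 = 1056.25
d = 1056.25 / (2 * 0.81)
d = 1056.25 / 1.62
d = 652.0 m

652.0


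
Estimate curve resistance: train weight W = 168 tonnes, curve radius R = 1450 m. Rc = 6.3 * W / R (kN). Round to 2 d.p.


Rc = 6.3 * W / R
Rc = 6.3 * 168 / 1450
Rc = 1058.4 / 1450
Rc = 0.73 kN

0.73


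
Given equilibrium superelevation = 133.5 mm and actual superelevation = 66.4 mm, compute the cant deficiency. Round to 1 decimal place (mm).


Cant deficiency = equilibrium cant - actual cant
CD = 133.5 - 66.4
CD = 67.1 mm

67.1


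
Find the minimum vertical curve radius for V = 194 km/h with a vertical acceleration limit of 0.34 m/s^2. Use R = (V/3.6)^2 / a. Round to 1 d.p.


Convert speed: V = 194 / 3.6 = 53.8889 m/s
V^2 = 2904.0123 m^2/s^2
R_v = 2904.0123 / 0.34
R_v = 8541.2 m

8541.2


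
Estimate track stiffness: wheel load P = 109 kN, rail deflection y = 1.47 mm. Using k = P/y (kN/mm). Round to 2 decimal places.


Track stiffness k = P / y
k = 109 / 1.47
k = 74.15 kN/mm

74.15


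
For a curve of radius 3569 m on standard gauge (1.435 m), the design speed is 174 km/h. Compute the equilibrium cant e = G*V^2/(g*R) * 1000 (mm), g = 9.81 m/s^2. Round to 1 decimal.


Convert speed: V = 174 / 3.6 = 48.3333 m/s
Apply formula: e = 1.435 * 48.3333^2 / (9.81 * 3569)
e = 1.435 * 2336.1111 / 35011.89
e = 0.095748 m = 95.7 mm

95.7


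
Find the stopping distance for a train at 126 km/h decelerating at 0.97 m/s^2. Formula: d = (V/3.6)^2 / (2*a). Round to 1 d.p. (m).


Convert speed: V = 126 / 3.6 = 35.0 m/s
V^2 = 1225.0
d = 1225.0 / (2 * 0.97)
d = 1225.0 / 1.94
d = 631.4 m

631.4


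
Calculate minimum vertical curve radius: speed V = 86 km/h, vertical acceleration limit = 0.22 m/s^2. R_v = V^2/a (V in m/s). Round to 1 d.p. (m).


Convert speed: V = 86 / 3.6 = 23.8889 m/s
V^2 = 570.679 m^2/s^2
R_v = 570.679 / 0.22
R_v = 2594.0 m

2594.0


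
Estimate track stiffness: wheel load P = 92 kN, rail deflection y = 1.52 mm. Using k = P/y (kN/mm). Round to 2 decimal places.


Track stiffness k = P / y
k = 92 / 1.52
k = 60.53 kN/mm

60.53


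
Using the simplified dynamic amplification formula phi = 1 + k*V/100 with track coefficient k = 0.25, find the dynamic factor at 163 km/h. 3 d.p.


phi = 1 + k * V / 100
phi = 1 + 0.25 * 163 / 100
phi = 1 + 0.4075
phi = 1.408

1.408


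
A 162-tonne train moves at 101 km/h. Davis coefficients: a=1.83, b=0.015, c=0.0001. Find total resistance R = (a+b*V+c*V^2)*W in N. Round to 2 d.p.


b*V = 0.015 * 101 = 1.515
c*V^2 = 0.0001 * 10201 = 1.0201
R_per_t = 1.83 + 1.515 + 1.0201 = 4.3651 N/t
R_total = 4.3651 * 162 = 707.15 N

707.15


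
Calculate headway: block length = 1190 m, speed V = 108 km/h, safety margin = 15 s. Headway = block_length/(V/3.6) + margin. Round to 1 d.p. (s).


V = 108 / 3.6 = 30.0 m/s
Block traversal time = 1190 / 30.0 = 39.6667 s
Headway = 39.6667 + 15
Headway = 54.7 s

54.7


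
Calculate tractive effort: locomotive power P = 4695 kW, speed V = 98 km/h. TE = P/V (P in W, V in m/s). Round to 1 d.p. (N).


Convert: P = 4695 kW = 4695000 W
V = 98 / 3.6 = 27.2222 m/s
TE = 4695000 / 27.2222
TE = 172469.4 N

172469.4


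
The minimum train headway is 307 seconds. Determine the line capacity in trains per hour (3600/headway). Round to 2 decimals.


Capacity = 3600 / headway
Capacity = 3600 / 307
Capacity = 11.73 trains/hour

11.73


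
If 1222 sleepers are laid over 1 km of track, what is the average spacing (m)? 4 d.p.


Spacing = 1000 m / number of sleepers
Spacing = 1000 / 1222
Spacing = 0.8183 m

0.8183


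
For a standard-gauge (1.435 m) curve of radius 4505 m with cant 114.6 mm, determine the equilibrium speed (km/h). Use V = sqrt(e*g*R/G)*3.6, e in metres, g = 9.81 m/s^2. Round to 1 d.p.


Convert cant: e = 114.6 mm = 0.1146 m
V_ms = sqrt(0.1146 * 9.81 * 4505 / 1.435)
V_ms = sqrt(3529.364551) = 59.4085 m/s
V = 59.4085 * 3.6 = 213.9 km/h

213.9


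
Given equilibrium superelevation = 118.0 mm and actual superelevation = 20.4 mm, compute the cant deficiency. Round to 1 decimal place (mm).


Cant deficiency = equilibrium cant - actual cant
CD = 118.0 - 20.4
CD = 97.6 mm

97.6


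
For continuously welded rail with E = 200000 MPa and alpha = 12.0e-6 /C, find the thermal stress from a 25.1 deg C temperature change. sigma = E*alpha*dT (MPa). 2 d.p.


sigma = E * alpha * dT
sigma = 200000 * 12.0e-6 * 25.1
sigma = 2.4 * 25.1
sigma = 60.24 MPa

60.24


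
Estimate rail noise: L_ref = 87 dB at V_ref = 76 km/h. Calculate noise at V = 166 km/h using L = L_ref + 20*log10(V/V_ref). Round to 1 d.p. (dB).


V/V_ref = 166 / 76 = 2.184211
log10(2.184211) = 0.339294
20 * 0.339294 = 6.7859
L = 87 + 6.7859 = 93.8 dB

93.8


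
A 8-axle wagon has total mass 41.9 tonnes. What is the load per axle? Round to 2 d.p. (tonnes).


Load per axle = total weight / number of axles
Load = 41.9 / 8
Load = 5.24 tonnes

5.24


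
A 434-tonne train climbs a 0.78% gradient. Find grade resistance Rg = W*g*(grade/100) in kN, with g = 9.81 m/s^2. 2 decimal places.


Rg = W * 9.81 * grade / 100
Rg = 434 * 9.81 * 0.78 / 100
Rg = 4257.54 * 0.0078
Rg = 33.21 kN

33.21


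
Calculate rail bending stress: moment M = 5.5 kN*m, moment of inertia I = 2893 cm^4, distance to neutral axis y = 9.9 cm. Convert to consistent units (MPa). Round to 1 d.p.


Convert units:
M = 5.5 kN*m = 5500000 N*mm
y = 9.9 cm = 99 mm
I = 2893 cm^4 = 28930000 mm^4
sigma = 5500000 * 99 / 28930000
sigma = 18.8 MPa

18.8


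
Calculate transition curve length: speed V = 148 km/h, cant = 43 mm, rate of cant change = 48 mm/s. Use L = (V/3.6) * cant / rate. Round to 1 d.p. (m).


Convert speed: V = 148 / 3.6 = 41.1111 m/s
L = 41.1111 * 43 / 48
L = 1767.7778 / 48
L = 36.8 m

36.8


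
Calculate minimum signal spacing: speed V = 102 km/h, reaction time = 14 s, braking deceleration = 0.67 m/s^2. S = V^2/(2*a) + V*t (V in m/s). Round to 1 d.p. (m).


V = 102 / 3.6 = 28.3333 m/s
Braking distance = 28.3333^2 / (2*0.67) = 599.0879 m
Sighting distance = 28.3333 * 14 = 396.6667 m
S = 599.0879 + 396.6667 = 995.8 m

995.8


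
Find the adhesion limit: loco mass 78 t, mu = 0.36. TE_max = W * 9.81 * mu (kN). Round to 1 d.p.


TE_max = W * g * mu
TE_max = 78 * 9.81 * 0.36
TE_max = 765.18 * 0.36
TE_max = 275.5 kN

275.5


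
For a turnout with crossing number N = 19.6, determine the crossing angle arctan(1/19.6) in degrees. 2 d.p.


1/N = 1/19.6 = 0.05102
angle = arctan(0.05102) = 0.050976 rad
angle = 0.050976 * 180/pi = 2.92 degrees

2.92


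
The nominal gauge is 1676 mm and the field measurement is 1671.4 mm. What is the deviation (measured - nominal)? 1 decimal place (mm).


Deviation = measured - nominal
Deviation = 1671.4 - 1676
Deviation = -4.6 mm

-4.6


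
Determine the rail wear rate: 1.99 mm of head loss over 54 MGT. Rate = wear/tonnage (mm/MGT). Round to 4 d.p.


Wear rate = total wear / cumulative tonnage
Rate = 1.99 / 54
Rate = 0.0369 mm/MGT

0.0369


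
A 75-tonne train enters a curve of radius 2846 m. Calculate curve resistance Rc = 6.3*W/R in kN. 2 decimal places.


Rc = 6.3 * W / R
Rc = 6.3 * 75 / 2846
Rc = 472.5 / 2846
Rc = 0.17 kN

0.17


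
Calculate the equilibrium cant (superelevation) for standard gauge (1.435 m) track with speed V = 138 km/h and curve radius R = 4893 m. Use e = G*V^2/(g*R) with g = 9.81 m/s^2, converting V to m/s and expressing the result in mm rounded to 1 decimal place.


Convert speed: V = 138 / 3.6 = 38.3333 m/s
Apply formula: e = 1.435 * 38.3333^2 / (9.81 * 4893)
e = 1.435 * 1469.4444 / 48000.33
e = 0.04393 m = 43.9 mm

43.9


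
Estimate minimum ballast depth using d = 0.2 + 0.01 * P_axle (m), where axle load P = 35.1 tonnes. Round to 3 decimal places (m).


d = 0.2 + 0.01 * 35.1
d = 0.2 + 0.351
d = 0.551 m

0.551


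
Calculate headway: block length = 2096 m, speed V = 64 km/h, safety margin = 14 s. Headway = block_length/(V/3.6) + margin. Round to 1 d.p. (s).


V = 64 / 3.6 = 17.7778 m/s
Block traversal time = 2096 / 17.7778 = 117.9 s
Headway = 117.9 + 14
Headway = 131.9 s

131.9


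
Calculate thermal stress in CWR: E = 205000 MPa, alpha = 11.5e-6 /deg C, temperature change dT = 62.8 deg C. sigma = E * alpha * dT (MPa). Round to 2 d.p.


sigma = E * alpha * dT
sigma = 205000 * 11.5e-6 * 62.8
sigma = 2.3575 * 62.8
sigma = 148.05 MPa

148.05


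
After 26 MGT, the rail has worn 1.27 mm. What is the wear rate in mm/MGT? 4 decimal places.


Wear rate = total wear / cumulative tonnage
Rate = 1.27 / 26
Rate = 0.0488 mm/MGT

0.0488


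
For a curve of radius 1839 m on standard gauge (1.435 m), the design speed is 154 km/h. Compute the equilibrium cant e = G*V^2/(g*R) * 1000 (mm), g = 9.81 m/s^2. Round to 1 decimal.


Convert speed: V = 154 / 3.6 = 42.7778 m/s
Apply formula: e = 1.435 * 42.7778^2 / (9.81 * 1839)
e = 1.435 * 1829.9383 / 18040.59
e = 0.145559 m = 145.6 mm

145.6


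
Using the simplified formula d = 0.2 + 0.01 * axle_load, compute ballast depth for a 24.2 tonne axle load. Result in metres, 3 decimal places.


d = 0.2 + 0.01 * 24.2
d = 0.2 + 0.242
d = 0.442 m

0.442


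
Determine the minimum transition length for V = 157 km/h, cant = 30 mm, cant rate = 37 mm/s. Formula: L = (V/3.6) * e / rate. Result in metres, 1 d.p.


Convert speed: V = 157 / 3.6 = 43.6111 m/s
L = 43.6111 * 30 / 37
L = 1308.3333 / 37
L = 35.4 m

35.4


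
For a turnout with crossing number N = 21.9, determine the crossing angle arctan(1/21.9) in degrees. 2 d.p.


1/N = 1/21.9 = 0.045662
angle = arctan(0.045662) = 0.04563 rad
angle = 0.04563 * 180/pi = 2.61 degrees

2.61


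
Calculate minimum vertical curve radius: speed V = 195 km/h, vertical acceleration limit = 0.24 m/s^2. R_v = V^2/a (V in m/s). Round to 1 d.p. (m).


Convert speed: V = 195 / 3.6 = 54.1667 m/s
V^2 = 2934.0278 m^2/s^2
R_v = 2934.0278 / 0.24
R_v = 12225.1 m

12225.1


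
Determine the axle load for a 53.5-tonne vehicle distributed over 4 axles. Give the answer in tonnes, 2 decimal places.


Load per axle = total weight / number of axles
Load = 53.5 / 4
Load = 13.38 tonnes

13.38


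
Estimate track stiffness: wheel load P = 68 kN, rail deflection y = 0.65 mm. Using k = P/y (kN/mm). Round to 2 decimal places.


Track stiffness k = P / y
k = 68 / 0.65
k = 104.62 kN/mm

104.62


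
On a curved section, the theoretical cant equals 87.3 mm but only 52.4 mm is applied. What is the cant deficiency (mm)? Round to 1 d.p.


Cant deficiency = equilibrium cant - actual cant
CD = 87.3 - 52.4
CD = 34.9 mm

34.9


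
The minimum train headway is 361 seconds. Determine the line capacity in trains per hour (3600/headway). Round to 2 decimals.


Capacity = 3600 / headway
Capacity = 3600 / 361
Capacity = 9.97 trains/hour

9.97
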